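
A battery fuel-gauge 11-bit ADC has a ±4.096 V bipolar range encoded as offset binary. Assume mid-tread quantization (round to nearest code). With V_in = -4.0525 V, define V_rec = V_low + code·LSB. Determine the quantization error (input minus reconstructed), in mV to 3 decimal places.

One LSB is 8.192 V / 2048 = 4.000 mV.
(V_in − V_low)/LSB = (-4.0525 − (−4.096))/0.004 = 10.8750 → code 11 (round).
Code 11 maps back to (−4.096) + 11×0.004 V = -4.052 V.
Difference: -0.0005 V → -0.500 mV.

-0.500 mV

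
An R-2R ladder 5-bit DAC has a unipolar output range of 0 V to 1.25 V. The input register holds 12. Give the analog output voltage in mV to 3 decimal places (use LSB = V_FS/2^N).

468.750 mV

LSB = 1.25 V / 2^5 = 39.062 mV.
V_out = 0 + 12 × 0.0390625 V = 0.46875 V.
= 468.750 mV.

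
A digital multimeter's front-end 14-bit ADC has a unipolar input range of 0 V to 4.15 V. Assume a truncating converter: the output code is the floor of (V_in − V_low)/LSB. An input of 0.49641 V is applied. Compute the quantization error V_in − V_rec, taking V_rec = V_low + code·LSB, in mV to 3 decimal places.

LSB = 4.15/2^14 = 253.30 µV.
(V_in − V_low)/LSB = (0.49641 − 0)/0.000253296 = 1959.8028 → code 1959 (floor).
V_rec = 0 + 1959·0.000253296 = 0.49620667 V.
Difference: 0.000203335 V → 0.203 mV.

0.203 mV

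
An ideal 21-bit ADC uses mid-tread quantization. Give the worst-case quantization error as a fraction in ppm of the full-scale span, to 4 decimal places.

0.2384 ppm

Rounding → worst-case error = ½ LSB = V_FS/2^22, so 1e+06/4194304 = 0.238419 ppm of full scale.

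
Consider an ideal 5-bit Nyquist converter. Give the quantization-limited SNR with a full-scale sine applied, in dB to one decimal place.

31.9 dB

SNR ≈ 6.02·N + 1.76 dB = 6.02·5 + 1.76 = 31.86 dB.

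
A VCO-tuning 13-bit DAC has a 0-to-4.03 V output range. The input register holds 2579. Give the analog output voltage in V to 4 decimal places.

LSB = 4.03 V / 2^13 = 491.94 µV.
V_out = 0 + 2579 × 0.000491943 V = 1.26872 V.

1.2687 V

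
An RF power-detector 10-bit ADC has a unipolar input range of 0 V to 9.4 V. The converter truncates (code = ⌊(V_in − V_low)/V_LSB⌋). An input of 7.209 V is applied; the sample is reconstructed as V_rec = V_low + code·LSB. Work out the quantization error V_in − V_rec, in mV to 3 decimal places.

Step size: 9.4 V ÷ 2^10 = 9.180 mV.
Scaled input = 785.3209 LSBs, so code = 785.
Reconstructed: 7.2060547 V.
V_in − V_rec = 0.00294531 V = 2.945 mV.

2.945 mV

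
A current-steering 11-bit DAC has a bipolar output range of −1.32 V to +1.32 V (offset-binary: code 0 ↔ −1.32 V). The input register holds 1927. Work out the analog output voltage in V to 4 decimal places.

1.1640 V

LSB = 2.64 V / 2^11 = 1.289 mV.
V_out = (−1.32) + 1927 × 0.00128906 V = 1.16402 V.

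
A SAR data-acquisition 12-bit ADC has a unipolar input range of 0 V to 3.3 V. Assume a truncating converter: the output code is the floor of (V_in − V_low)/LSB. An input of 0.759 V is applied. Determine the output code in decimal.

code 942

With 4096 levels over 3.3 V, one step is 0.806 mV.
Input sits at 942.080 steps above V_low.
Floor → code 942.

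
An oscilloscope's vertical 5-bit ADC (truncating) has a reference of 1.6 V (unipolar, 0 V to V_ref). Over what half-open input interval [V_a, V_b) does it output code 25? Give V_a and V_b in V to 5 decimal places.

LSB = 1.6/2^5 = 50.000 mV.
V_a = V_low + 25·LSB = 1.25 V; V_b = V_low + 26·LSB = 1.3 V.

[1.25000 V, 1.30000 V)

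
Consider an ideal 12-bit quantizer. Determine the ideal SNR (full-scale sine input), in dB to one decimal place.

SNR ≈ 6.02·N + 1.76 dB = 6.02·12 + 1.76 = 74.00 dB.

74.0 dB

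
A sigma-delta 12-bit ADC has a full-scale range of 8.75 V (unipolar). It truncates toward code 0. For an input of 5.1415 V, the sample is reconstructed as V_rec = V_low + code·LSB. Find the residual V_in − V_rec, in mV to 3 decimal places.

Step size: 8.75 V ÷ 2^12 = 2.136 mV.
(5.1415 − 0)/0.00213623 = 2406.8096; ⌊·⌋ gives code 2406.
Code 2406 maps back to 0 + 2406×0.00213623 V = 5.1397705 V.
Difference: 0.00172949 V → 1.729 mV.

1.729 mV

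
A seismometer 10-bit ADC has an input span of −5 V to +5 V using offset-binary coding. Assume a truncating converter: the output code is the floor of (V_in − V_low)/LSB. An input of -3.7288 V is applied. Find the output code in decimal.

code 130

LSB = 10 V / 1024 = 9.766 mV.
(-3.7288 − (−5)) / 0.00976562 = 130.171 LSBs.
So the output code is 130.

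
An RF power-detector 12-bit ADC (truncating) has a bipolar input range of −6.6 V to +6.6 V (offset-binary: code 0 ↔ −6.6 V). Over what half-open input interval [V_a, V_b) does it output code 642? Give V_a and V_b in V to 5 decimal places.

[-4.53105 V, -4.52783 V)

LSB = 13.2/2^12 = 3.223 mV.
V_a = V_low + 642·LSB = -4.53105 V; V_b = V_low + 643·LSB = -4.52783 V.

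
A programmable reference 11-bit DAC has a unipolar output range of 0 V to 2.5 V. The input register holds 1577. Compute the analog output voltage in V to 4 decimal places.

LSB = 2.5 V / 2^11 = 1.221 mV.
V_out = 0 + 1577 × 0.0012207 V = 1.92505 V.

1.9250 V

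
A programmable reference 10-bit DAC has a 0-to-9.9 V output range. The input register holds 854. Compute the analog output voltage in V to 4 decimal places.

LSB = 9.9 V / 2^10 = 9.668 mV.
V_out = 0 + 854 × 0.00966797 V = 8.25645 V.

8.2564 V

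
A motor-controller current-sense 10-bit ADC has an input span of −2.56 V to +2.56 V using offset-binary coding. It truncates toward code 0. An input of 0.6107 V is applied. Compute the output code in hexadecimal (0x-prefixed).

LSB = 5.12 V / 1024 = 5.000 mV.
(0.6107 − (−2.56)) / 0.005 = 634.140 LSBs.
⌊·⌋(634.140) = 634.
In hexadecimal (0x-prefixed): 0x27A.

code 0x27A (decimal 634)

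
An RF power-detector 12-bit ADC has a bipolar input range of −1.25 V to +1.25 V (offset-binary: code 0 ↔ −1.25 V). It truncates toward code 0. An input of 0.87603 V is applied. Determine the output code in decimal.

LSB = 2.5 V / 4096 = 0.610 mV.
(0.87603 − (−1.25)) / 0.000610352 = 3483.288 LSBs.
So the output code is 3483.

code 3483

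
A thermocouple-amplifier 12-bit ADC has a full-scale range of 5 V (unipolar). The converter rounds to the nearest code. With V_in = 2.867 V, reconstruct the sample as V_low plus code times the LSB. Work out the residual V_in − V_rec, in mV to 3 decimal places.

One LSB is 5 V / 4096 = 1.221 mV.
(V_in − V_low)/LSB = (2.867 − 0)/0.0012207 = 2348.6464 → code 2349 (round).
V_rec = 0 + 2349·0.0012207 = 2.8674316 V.
V_in − V_rec = -0.000431641 V = -0.432 mV.

-0.432 mV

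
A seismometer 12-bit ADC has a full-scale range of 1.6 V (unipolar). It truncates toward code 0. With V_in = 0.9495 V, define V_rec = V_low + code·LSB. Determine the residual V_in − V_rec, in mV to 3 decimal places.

One LSB is 1.6 V / 4096 = 390.62 µV.
(0.9495 − 0)/0.000390625 = 2430.7200; ⌊·⌋ gives code 2430.
Reconstructed: 0.94921875 V.
Difference: 0.00028125 V → 0.281 mV.

0.281 mV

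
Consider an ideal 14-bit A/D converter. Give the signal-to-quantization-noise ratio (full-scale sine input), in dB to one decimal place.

86.0 dB

SNR ≈ 6.02·N + 1.76 dB = 6.02·14 + 1.76 = 86.04 dB.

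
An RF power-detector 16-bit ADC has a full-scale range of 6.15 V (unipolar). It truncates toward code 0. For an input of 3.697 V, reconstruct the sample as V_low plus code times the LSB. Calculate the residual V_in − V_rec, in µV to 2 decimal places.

18.19 µV

Step size: 6.15 V ÷ 2^16 = 93.84 µV.
(3.697 − 0)/9.38416e-05 = 39396.1938; ⌊·⌋ gives code 39396.
Reconstructed: 3.6969818 V.
Error = 3.697 − 3.6969818 = 1.81885e-05 V = 18.19 µV.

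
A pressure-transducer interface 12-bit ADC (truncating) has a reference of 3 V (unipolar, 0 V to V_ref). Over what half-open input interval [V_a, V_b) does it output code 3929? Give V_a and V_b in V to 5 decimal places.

[2.87769 V, 2.87842 V)

LSB = 3/2^12 = 0.732 mV.
V_a = V_low + 3929·LSB = 2.87769 V; V_b = V_low + 3930·LSB = 2.87842 V.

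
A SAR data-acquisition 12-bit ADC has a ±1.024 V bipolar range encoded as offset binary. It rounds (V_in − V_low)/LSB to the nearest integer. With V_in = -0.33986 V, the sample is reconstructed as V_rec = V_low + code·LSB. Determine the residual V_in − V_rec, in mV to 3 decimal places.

0.140 mV

Step size: 2.048 V ÷ 2^12 = 0.500 mV.
Scaled input = 1368.2800 LSBs, so code = 1368.
V_rec = (−1.024) + 1368·0.0005 = -0.34 V.
Error = -0.33986 − (−0.34) = 0.00014 V = 0.140 mV.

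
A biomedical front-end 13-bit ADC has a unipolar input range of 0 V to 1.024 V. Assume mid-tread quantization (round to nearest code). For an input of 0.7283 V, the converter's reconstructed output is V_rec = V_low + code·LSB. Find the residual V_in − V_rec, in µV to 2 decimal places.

50.00 µV

LSB = 1.024/2^13 = 125.00 µV.
(0.7283 − 0)/0.000125 = 5826.4000; round gives code 5826.
V_rec = 0 + 5826·0.000125 = 0.72825 V.
Error = 0.7283 − 0.72825 = 5e-05 V = 50.00 µV.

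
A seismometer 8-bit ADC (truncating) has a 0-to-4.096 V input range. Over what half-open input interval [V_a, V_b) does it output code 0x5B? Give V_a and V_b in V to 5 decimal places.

LSB = 4.096/2^8 = 16.000 mV.
Code 0x5B = 91 decimal.
V_a = V_low + 91·LSB = 1.456 V; V_b = V_low + 92·LSB = 1.472 V.

[1.45600 V, 1.47200 V)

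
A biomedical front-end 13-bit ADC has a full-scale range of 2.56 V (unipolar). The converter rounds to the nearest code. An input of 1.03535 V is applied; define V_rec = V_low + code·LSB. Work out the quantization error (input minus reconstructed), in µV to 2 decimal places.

37.50 µV

LSB = 2.56/2^13 = 312.50 µV.
(1.03535 − 0)/0.0003125 = 3313.1200; round gives code 3313.
Reconstructed: 1.0353125 V.
Difference: 3.75e-05 V → 37.50 µV.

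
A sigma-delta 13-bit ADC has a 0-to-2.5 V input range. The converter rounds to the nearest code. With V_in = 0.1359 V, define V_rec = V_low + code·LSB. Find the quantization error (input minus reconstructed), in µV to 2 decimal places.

One LSB is 2.5 V / 8192 = 305.18 µV.
(V_in − V_low)/LSB = (0.1359 − 0)/0.000305176 = 445.3171 → code 445 (round).
V_rec = 0 + 445·0.000305176 = 0.13580322 V.
Error = 0.1359 − 0.13580322 = 9.67773e-05 V = 96.78 µV.

96.78 µV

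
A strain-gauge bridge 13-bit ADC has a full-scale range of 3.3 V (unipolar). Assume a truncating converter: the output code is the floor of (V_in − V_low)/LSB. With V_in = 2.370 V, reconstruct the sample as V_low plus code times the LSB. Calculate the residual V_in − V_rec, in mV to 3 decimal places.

LSB = 3.3/2^13 = 402.83 µV.
Scaled input = 5883.3455 LSBs, so code = 5883.
Reconstructed: 2.3698608 V.
Error = 2.370 − 2.3698608 = 0.00013916 V = 0.139 mV.

0.139 mV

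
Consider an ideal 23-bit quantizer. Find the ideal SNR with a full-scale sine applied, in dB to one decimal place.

SNR ≈ 6.02·N + 1.76 dB = 6.02·23 + 1.76 = 140.22 dB.

140.2 dB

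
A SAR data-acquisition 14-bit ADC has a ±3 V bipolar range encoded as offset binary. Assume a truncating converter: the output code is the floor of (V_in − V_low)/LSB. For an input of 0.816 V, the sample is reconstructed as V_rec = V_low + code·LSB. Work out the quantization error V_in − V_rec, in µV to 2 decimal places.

82.03 µV

LSB = 6/2^14 = 366.21 µV.
(V_in − V_low)/LSB = (0.816 − (−3))/0.000366211 = 10420.2240 → code 10420 (floor).
Reconstructed: 0.81591797 V.
Difference: 8.20313e-05 V → 82.03 µV.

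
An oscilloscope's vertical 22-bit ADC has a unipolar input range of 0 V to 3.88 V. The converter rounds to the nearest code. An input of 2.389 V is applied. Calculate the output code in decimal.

code 2582524

LSB = 3.88 V / 4194304 = 0.93 µV.
Input sits at 2582523.777 steps above V_low.
So the output code is 2582524.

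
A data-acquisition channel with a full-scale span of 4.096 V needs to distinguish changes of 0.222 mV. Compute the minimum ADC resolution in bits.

15 bits

Number of steps required ≥ 4.096 V / 0.222 mV = 18450.45.
Need 2^N ≥ 18450.45; 2^14 = 16384, 2^15 = 32768.
Minimum N = 15.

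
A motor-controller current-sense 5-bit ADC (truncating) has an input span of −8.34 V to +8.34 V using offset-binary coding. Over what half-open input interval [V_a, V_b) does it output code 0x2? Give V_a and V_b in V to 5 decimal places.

LSB = 16.68/2^5 = 0.5212 V.
Code 0x2 = 2 decimal.
V_a = V_low + 2·LSB = -7.2975 V; V_b = V_low + 3·LSB = -6.77625 V.

[-7.29750 V, -6.77625 V)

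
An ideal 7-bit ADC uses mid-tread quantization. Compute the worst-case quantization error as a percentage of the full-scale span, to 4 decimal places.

0.3906 %

Rounding → worst-case error = ½ LSB = V_FS/2^8, so 100/256 = 0.390625 % of full scale.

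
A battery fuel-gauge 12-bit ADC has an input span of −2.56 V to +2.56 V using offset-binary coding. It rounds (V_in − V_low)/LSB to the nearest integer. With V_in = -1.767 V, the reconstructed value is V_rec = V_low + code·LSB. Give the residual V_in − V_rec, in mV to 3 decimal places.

One LSB is 5.12 V / 4096 = 1.250 mV.
(-1.767 − (−2.56))/0.00125 = 634.4000; round gives code 634.
V_rec = (−2.56) + 634·0.00125 = -1.7675 V.
V_in − V_rec = 0.0005 V = 0.500 mV.

0.500 mV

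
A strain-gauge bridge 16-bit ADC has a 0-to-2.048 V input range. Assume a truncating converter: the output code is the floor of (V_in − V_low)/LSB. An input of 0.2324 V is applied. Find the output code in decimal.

code 7436

With 65536 levels over 2.048 V, one step is 31.25 µV.
Input sits at 7436.800 steps above V_low.
⌊·⌋(7436.800) = 7436.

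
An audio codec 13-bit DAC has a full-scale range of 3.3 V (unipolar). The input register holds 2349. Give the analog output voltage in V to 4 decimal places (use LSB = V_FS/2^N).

LSB = 3.3 V / 2^13 = 402.83 µV.
V_out = 0 + 2349 × 0.000402832 V = 0.946252 V.

0.9463 V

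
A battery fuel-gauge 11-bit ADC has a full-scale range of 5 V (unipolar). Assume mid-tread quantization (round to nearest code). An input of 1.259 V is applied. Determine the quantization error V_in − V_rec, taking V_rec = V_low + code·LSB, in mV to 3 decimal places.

Step size: 5 V ÷ 2^11 = 2.441 mV.
(1.259 − 0)/0.00244141 = 515.6864; round gives code 516.
Reconstructed: 1.2597656 V.
Error = 1.259 − 1.2597656 = -0.000765625 V = -0.766 mV.

-0.766 mV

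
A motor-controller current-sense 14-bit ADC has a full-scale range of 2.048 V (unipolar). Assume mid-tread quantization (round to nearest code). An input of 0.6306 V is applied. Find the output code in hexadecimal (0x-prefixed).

code 0x13B5 (decimal 5045)

With 16384 levels over 2.048 V, one step is 125.00 µV.
(0.6306 − 0) / 0.000125 = 5044.800 LSBs.
So the output code is 5045.
In hexadecimal (0x-prefixed): 0x13B5.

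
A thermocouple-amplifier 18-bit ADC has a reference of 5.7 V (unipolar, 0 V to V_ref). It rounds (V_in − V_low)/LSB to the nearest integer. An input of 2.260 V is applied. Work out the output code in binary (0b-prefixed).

code 0b11001011000000010 (decimal 103938)

With 262144 levels over 5.7 V, one step is 21.74 µV.
(V_in − V_low)/LSB = (2.260 − 0) / 2.17438e-05 = 103937.796.
Round → code 103938.
In binary (0b-prefixed): 0b11001011000000010.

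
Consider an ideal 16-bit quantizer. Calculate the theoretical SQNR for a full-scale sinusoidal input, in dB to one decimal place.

SNR ≈ 6.02·N + 1.76 dB = 6.02·16 + 1.76 = 98.08 dB.

98.1 dB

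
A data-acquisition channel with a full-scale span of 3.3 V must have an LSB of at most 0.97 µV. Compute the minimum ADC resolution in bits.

Number of steps required ≥ 3.3 V / 0.97 µV = 3402061.86.
Need 2^N ≥ 3402061.86; 2^21 = 2097152, 2^22 = 4194304.
Minimum N = 22.

22 bits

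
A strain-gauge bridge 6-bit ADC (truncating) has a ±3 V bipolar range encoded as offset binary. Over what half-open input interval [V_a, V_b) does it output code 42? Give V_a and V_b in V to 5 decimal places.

LSB = 6/2^6 = 93.750 mV.
V_a = V_low + 42·LSB = 0.9375 V; V_b = V_low + 43·LSB = 1.03125 V.

[0.93750 V, 1.03125 V)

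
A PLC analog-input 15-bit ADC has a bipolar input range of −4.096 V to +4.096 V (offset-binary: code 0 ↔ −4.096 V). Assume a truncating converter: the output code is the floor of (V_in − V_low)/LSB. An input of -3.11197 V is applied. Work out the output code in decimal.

Full-scale span = 8.192 V; LSB = 8.192/2^15 = 250.00 µV.
(V_in − V_low)/LSB = (-3.11197 − (−4.096)) / 0.00025 = 3936.120.
⌊·⌋(3936.120) = 3936.

code 3936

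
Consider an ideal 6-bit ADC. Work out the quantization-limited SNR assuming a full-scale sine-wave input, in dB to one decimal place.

SNR ≈ 6.02·N + 1.76 dB = 6.02·6 + 1.76 = 37.88 dB.

37.9 dB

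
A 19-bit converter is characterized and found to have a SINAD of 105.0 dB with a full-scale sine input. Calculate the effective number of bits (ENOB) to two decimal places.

ENOB = (SINAD − 1.76) / 6.02 = (105.0 − 1.76)/6.02 = 17.150.

17.15 bits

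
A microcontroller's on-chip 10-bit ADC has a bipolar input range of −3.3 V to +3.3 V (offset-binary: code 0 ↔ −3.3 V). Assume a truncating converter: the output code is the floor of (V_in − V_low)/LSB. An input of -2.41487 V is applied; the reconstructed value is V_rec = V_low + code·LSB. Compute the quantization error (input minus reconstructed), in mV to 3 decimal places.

2.122 mV

Step size: 6.6 V ÷ 2^10 = 6.445 mV.
Scaled input = 137.3293 LSBs, so code = 137.
Code 137 maps back to (−3.3) + 137×0.00644531 V = -2.4169922 V.
Error = -2.41487 − (−2.4169922) = 0.00212219 V = 2.122 mV.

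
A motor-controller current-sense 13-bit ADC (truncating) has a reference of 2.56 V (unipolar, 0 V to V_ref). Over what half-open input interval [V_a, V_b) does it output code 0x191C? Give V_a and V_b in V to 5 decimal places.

LSB = 2.56/2^13 = 312.50 µV.
Code 0x191C = 6428 decimal.
V_a = V_low + 6428·LSB = 2.00875 V; V_b = V_low + 6429·LSB = 2.00906 V.

[2.00875 V, 2.00906 V)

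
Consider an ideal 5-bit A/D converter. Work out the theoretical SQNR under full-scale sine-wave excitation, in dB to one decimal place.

SNR ≈ 6.02·N + 1.76 dB = 6.02·5 + 1.76 = 31.86 dB.

31.9 dB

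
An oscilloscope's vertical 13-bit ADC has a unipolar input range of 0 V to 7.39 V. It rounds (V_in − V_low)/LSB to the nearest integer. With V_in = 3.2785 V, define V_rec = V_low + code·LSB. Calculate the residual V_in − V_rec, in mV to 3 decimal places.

LSB = 7.39/2^13 = 0.902 mV.
Scaled input = 3634.2993 LSBs, so code = 3634.
Code 3634 maps back to 0 + 3634×0.0009021 V = 3.27823 V.
Difference: 0.00027002 V → 0.270 mV.

0.270 mV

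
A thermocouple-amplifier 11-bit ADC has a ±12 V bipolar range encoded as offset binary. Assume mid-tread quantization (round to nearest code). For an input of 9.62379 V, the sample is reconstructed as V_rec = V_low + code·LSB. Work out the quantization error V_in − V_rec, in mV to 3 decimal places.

2.696 mV

One LSB is 24 V / 2048 = 11.719 mV.
(V_in − V_low)/LSB = (9.62379 − (−12))/0.0117188 = 1845.2301 → code 1845 (round).
V_rec = (−12) + 1845·0.0117188 = 9.6210938 V.
V_in − V_rec = 0.00269625 V = 2.696 mV.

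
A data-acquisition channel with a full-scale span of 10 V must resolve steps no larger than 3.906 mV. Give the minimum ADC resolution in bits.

Number of steps required ≥ 10 V / 3.906 mV = 2560.16.
Need 2^N ≥ 2560.16; 2^11 = 2048, 2^12 = 4096.
Minimum N = 12.

12 bits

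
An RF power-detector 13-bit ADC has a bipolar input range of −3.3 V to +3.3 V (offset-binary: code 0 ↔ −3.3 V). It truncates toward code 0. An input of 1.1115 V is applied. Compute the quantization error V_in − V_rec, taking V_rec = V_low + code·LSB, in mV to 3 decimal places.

Step size: 6.6 V ÷ 2^13 = 0.806 mV.
(1.1115 − (−3.3))/0.000805664 = 5475.6073; ⌊·⌋ gives code 5475.
V_rec = (−3.3) + 5475·0.000805664 = 1.1110107 V.
V_in − V_rec = 0.000489258 V = 0.489 mV.

0.489 mV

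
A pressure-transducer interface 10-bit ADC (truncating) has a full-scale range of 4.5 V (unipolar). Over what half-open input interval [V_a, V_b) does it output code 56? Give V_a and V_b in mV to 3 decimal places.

[246.094 mV, 250.488 mV)

LSB = 4.5/2^10 = 4.395 mV.
V_a = V_low + 56·LSB = 0.246094 V; V_b = V_low + 57·LSB = 0.250488 V.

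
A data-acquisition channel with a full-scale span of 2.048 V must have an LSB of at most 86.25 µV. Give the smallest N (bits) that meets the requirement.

15 bits

Number of steps required ≥ 2.048 V / 86.25 µV = 23744.93.
Need 2^N ≥ 23744.93; 2^14 = 16384, 2^15 = 32768.
Minimum N = 15.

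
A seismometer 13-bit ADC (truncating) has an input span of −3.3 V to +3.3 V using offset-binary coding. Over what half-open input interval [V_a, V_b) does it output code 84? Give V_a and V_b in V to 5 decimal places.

[-3.23232 V, -3.23152 V)

LSB = 6.6/2^13 = 0.806 mV.
V_a = V_low + 84·LSB = -3.23232 V; V_b = V_low + 85·LSB = -3.23152 V.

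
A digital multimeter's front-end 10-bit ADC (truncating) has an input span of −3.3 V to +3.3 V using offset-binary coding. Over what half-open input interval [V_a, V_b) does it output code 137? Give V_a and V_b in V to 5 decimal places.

[-2.41699 V, -2.41055 V)

LSB = 6.6/2^10 = 6.445 mV.
V_a = V_low + 137·LSB = -2.41699 V; V_b = V_low + 138·LSB = -2.41055 V.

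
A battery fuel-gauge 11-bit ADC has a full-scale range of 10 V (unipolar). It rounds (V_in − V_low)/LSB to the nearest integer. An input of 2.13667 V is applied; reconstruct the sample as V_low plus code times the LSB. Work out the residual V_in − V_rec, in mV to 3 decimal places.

One LSB is 10 V / 2048 = 4.883 mV.
Scaled input = 437.5900 LSBs, so code = 438.
Code 438 maps back to 0 + 438×0.00488281 V = 2.1386719 V.
V_in − V_rec = -0.00200188 V = -2.002 mV.

-2.002 mV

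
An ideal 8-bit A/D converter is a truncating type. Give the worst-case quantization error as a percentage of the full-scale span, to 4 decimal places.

Truncating → worst-case error = 1 LSB = V_FS/2^8, so 100/256 = 0.390625 % of full scale.

0.3906 %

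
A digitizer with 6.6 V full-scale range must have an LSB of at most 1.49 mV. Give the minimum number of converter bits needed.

13 bits

Number of steps required ≥ 6.6 V / 1.49 mV = 4429.53.
Need 2^N ≥ 4429.53; 2^12 = 4096, 2^13 = 8192.
Minimum N = 13.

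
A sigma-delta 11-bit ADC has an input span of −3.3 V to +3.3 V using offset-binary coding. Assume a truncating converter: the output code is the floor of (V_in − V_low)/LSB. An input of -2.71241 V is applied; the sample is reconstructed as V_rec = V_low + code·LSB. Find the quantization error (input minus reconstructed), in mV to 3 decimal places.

Step size: 6.6 V ÷ 2^11 = 3.223 mV.
(-2.71241 − (−3.3))/0.00322266 = 182.3310; ⌊·⌋ gives code 182.
V_rec = (−3.3) + 182·0.00322266 = -2.7134766 V.
Difference: 0.00106656 V → 1.067 mV.

1.067 mV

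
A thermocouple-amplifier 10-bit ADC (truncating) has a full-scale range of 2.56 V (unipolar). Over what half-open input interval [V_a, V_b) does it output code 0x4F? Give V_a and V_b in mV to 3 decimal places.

LSB = 2.56/2^10 = 2.500 mV.
Code 0x4F = 79 decimal.
V_a = V_low + 79·LSB = 0.1975 V; V_b = V_low + 80·LSB = 0.2 V.

[197.500 mV, 200.000 mV)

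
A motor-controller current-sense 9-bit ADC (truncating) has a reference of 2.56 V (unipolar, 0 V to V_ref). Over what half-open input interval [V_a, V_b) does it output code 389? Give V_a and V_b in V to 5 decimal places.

[1.94500 V, 1.95000 V)

LSB = 2.56/2^9 = 5.000 mV.
V_a = V_low + 389·LSB = 1.945 V; V_b = V_low + 390·LSB = 1.95 V.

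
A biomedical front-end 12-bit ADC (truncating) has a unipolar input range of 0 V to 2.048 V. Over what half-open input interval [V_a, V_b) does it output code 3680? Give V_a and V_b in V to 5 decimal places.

LSB = 2.048/2^12 = 0.500 mV.
V_a = V_low + 3680·LSB = 1.84 V; V_b = V_low + 3681·LSB = 1.8405 V.

[1.84000 V, 1.84050 V)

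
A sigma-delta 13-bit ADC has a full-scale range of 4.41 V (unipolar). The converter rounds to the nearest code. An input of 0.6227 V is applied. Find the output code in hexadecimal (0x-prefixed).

code 0x485 (decimal 1157)

With 8192 levels over 4.41 V, one step is 0.538 mV.
(V_in − V_low)/LSB = (0.6227 − 0) / 0.00053833 = 1156.725.
Round → code 1157.
In hexadecimal (0x-prefixed): 0x485.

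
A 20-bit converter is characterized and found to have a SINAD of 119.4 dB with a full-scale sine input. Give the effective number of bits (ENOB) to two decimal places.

ENOB = (SINAD − 1.76) / 6.02 = (119.4 − 1.76)/6.02 = 19.542.

19.54 bits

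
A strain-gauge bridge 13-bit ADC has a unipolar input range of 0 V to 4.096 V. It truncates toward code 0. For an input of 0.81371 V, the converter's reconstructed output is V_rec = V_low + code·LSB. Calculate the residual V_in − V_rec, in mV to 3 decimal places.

0.210 mV

One LSB is 4.096 V / 8192 = 0.500 mV.
(0.81371 − 0)/0.0005 = 1627.4200; ⌊·⌋ gives code 1627.
V_rec = 0 + 1627·0.0005 = 0.8135 V.
Difference: 0.00021 V → 0.210 mV.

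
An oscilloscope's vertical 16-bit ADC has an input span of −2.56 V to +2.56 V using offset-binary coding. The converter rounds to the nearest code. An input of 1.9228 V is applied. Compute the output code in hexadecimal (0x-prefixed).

code 0xE024 (decimal 57380)

With 65536 levels over 5.12 V, one step is 78.12 µV.
Input sits at 57379.840 steps above V_low.
So the output code is 57380.
In hexadecimal (0x-prefixed): 0xE024.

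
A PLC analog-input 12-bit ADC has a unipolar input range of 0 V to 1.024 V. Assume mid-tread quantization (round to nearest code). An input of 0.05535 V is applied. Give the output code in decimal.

With 4096 levels over 1.024 V, one step is 250.00 µV.
(0.05535 − 0) / 0.00025 = 221.400 LSBs.
round(221.400) = 221.

code 221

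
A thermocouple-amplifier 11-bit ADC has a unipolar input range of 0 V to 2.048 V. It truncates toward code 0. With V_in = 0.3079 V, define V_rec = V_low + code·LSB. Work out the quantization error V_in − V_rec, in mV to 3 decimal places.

0.900 mV

One LSB is 2.048 V / 2048 = 1.000 mV.
Scaled input = 307.9000 LSBs, so code = 307.
V_rec = 0 + 307·0.001 = 0.307 V.
V_in − V_rec = 0.0009 V = 0.900 mV.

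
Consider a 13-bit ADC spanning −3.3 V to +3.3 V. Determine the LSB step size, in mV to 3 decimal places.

Full-scale span = 6.6 V.
LSB = 6.6 / 2^13 = 6.6 / 8192 = 0.000805664 V = 0.806 mV.

0.806 mV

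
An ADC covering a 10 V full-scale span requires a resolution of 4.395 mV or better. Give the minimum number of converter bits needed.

Number of steps required ≥ 10 V / 4.395 mV = 2275.31.
Need 2^N ≥ 2275.31; 2^11 = 2048, 2^12 = 4096.
Minimum N = 12.

12 bits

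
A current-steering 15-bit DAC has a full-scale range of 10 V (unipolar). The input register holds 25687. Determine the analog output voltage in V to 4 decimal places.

7.8391 V

LSB = 10 V / 2^15 = 305.18 µV.
V_out = 0 + 25687 × 0.000305176 V = 7.83905 V.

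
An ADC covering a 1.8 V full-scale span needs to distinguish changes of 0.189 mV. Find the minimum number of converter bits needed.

Number of steps required ≥ 1.8 V / 0.189 mV = 9523.81.
Need 2^N ≥ 9523.81; 2^13 = 8192, 2^14 = 16384.
Minimum N = 14.

14 bits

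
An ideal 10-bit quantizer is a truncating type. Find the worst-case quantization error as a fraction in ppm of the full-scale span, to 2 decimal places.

Truncating → worst-case error = 1 LSB = V_FS/2^10, so 1e+06/1024 = 976.562 ppm of full scale.

976.56 ppm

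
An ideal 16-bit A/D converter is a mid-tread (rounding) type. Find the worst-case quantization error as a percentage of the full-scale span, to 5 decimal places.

Rounding → worst-case error = ½ LSB = V_FS/2^17, so 100/131072 = 0.000762939 % of full scale.

0.00076 %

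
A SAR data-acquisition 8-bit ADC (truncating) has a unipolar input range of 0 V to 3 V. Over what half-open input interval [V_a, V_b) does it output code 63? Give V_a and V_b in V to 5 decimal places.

[0.73828 V, 0.75000 V)

LSB = 3/2^8 = 11.719 mV.
V_a = V_low + 63·LSB = 0.738281 V; V_b = V_low + 64·LSB = 0.75 V.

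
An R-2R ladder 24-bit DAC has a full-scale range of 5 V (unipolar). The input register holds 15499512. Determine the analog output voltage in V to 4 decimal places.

LSB = 5 V / 2^24 = 0.30 µV.
V_out = 0 + 15499512 × 2.98023e-07 V = 4.61921 V.

4.6192 V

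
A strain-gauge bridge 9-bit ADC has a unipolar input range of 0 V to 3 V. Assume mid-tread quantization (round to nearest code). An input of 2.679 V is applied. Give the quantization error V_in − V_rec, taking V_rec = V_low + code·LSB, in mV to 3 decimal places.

Step size: 3 V ÷ 2^9 = 5.859 mV.
(2.679 − 0)/0.00585938 = 457.2160; round gives code 457.
Code 457 maps back to 0 + 457×0.00585938 V = 2.6777344 V.
Error = 2.679 − 2.6777344 = 0.00126563 V = 1.266 mV.

1.266 mV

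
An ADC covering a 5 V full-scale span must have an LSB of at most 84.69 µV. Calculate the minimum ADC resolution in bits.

16 bits

Number of steps required ≥ 5 V / 84.69 µV = 59038.85.
Need 2^N ≥ 59038.85; 2^15 = 32768, 2^16 = 65536.
Minimum N = 16.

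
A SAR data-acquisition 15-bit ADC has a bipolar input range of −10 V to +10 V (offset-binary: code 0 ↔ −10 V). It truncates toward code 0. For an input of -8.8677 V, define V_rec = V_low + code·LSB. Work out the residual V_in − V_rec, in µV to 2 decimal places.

97.85 µV

LSB = 20/2^15 = 0.610 mV.
Scaled input = 1855.1603 LSBs, so code = 1855.
V_rec = (−10) + 1855·0.000610352 = -8.8677979 V.
V_in − V_rec = 9.78516e-05 V = 97.85 µV.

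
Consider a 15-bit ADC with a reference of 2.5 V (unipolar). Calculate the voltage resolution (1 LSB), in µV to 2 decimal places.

76.29 µV

Full-scale span = 2.5 V.
LSB = 2.5 / 2^15 = 2.5 / 32768 = 7.62939e-05 V = 76.29 µV.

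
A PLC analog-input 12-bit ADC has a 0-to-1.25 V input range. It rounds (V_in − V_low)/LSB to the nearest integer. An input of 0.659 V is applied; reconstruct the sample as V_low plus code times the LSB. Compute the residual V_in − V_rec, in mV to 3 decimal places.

Step size: 1.25 V ÷ 2^12 = 305.18 µV.
(V_in − V_low)/LSB = (0.659 − 0)/0.000305176 = 2159.4112 → code 2159 (round).
V_rec = 0 + 2159·0.000305176 = 0.65887451 V.
Difference: 0.000125488 V → 0.125 mV.

0.125 mV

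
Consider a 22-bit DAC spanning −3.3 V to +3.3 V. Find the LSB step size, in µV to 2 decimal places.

1.57 µV

Full-scale span = 6.6 V.
LSB = 6.6 / 2^22 = 6.6 / 4194304 = 1.57356e-06 V = 1.57 µV.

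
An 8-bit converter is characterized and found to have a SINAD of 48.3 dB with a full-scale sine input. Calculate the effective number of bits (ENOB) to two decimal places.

7.73 bits

ENOB = (SINAD − 1.76) / 6.02 = (48.3 − 1.76)/6.02 = 7.731.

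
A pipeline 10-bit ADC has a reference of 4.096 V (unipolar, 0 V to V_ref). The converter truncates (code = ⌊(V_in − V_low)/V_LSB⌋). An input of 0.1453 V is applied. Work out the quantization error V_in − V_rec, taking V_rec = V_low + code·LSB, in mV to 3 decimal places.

1.300 mV

LSB = 4.096/2^10 = 4.000 mV.
Scaled input = 36.3250 LSBs, so code = 36.
Reconstructed: 0.144 V.
Error = 0.1453 − 0.144 = 0.0013 V = 1.300 mV.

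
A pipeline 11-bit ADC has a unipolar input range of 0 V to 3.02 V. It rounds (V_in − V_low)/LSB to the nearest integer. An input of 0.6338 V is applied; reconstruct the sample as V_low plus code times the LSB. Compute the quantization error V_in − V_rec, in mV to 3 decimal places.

Step size: 3.02 V ÷ 2^11 = 1.475 mV.
Scaled input = 429.8087 LSBs, so code = 430.
V_rec = 0 + 430·0.00147461 = 0.63408203 V.
Error = 0.6338 − 0.63408203 = -0.000282031 V = -0.282 mV.

-0.282 mV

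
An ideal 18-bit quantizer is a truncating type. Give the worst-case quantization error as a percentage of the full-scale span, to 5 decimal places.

0.00038 %

Truncating → worst-case error = 1 LSB = V_FS/2^18, so 100/262144 = 0.00038147 % of full scale.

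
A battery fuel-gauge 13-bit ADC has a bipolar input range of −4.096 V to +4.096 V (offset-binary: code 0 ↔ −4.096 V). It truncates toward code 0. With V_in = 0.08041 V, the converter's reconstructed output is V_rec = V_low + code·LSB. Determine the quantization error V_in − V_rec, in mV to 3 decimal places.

0.410 mV

One LSB is 8.192 V / 8192 = 1.000 mV.
Scaled input = 4176.4100 LSBs, so code = 4176.
V_rec = (−4.096) + 4176·0.001 = 0.08 V.
Error = 0.08041 − 0.08 = 0.00041 V = 0.410 mV.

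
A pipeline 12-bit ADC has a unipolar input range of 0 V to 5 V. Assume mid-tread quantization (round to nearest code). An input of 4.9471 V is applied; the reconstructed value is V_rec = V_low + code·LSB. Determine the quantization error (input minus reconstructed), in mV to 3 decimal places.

One LSB is 5 V / 4096 = 1.221 mV.
(4.9471 − 0)/0.0012207 = 4052.6643; round gives code 4053.
Reconstructed: 4.9475098 V.
V_in − V_rec = -0.000409766 V = -0.410 mV.

-0.410 mV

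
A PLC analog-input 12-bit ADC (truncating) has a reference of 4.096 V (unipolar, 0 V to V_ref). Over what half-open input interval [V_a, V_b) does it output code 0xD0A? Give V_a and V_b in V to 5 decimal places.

LSB = 4.096/2^12 = 1.000 mV.
Code 0xD0A = 3338 decimal.
V_a = V_low + 3338·LSB = 3.338 V; V_b = V_low + 3339·LSB = 3.339 V.

[3.33800 V, 3.33900 V)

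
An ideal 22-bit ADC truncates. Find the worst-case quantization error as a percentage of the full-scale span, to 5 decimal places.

0.00002 %

Truncating → worst-case error = 1 LSB = V_FS/2^22, so 100/4194304 = 2.38419e-05 % of full scale.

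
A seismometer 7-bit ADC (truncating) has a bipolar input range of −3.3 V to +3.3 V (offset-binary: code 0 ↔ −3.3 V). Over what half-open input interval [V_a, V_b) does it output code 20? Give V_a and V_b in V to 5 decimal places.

[-2.26875 V, -2.21719 V)

LSB = 6.6/2^7 = 51.562 mV.
V_a = V_low + 20·LSB = -2.26875 V; V_b = V_low + 21·LSB = -2.21719 V.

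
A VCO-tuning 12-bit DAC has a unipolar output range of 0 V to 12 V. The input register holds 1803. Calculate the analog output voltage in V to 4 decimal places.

LSB = 12 V / 2^12 = 2.930 mV.
V_out = 0 + 1803 × 0.00292969 V = 5.28223 V.

5.2822 V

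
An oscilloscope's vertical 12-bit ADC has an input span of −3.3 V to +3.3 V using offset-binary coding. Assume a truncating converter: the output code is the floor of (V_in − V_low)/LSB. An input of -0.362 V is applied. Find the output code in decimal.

code 1823

With 4096 levels over 6.6 V, one step is 1.611 mV.
(V_in − V_low)/LSB = (-0.362 − (−3.3)) / 0.00161133 = 1823.341.
⌊·⌋(1823.341) = 1823.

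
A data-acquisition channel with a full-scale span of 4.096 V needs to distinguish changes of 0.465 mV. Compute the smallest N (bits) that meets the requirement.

Number of steps required ≥ 4.096 V / 0.465 mV = 8808.60.
Need 2^N ≥ 8808.60; 2^13 = 8192, 2^14 = 16384.
Minimum N = 14.

14 bits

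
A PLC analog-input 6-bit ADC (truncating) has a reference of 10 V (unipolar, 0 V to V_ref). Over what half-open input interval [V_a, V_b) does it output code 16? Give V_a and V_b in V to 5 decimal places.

[2.50000 V, 2.65625 V)

LSB = 10/2^6 = 156.250 mV.
V_a = V_low + 16·LSB = 2.5 V; V_b = V_low + 17·LSB = 2.65625 V.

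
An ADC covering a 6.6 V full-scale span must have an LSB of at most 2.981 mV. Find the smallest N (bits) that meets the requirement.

12 bits

Number of steps required ≥ 6.6 V / 2.981 mV = 2214.02.
Need 2^N ≥ 2214.02; 2^11 = 2048, 2^12 = 4096.
Minimum N = 12.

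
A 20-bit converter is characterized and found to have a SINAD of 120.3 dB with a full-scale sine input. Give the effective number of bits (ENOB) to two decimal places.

19.69 bits

ENOB = (SINAD − 1.76) / 6.02 = (120.3 − 1.76)/6.02 = 19.691.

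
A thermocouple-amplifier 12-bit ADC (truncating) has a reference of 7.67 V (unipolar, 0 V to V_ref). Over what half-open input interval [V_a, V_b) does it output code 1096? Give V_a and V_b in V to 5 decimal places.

[2.05232 V, 2.05420 V)

LSB = 7.67/2^12 = 1.873 mV.
V_a = V_low + 1096·LSB = 2.05232 V; V_b = V_low + 1097·LSB = 2.0542 V.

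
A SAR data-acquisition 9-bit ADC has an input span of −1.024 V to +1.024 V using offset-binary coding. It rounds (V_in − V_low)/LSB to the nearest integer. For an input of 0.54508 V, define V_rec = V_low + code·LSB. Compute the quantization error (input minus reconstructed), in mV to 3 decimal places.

One LSB is 2.048 V / 512 = 4.000 mV.
(V_in − V_low)/LSB = (0.54508 − (−1.024))/0.004 = 392.2700 → code 392 (round).
V_rec = (−1.024) + 392·0.004 = 0.544 V.
V_in − V_rec = 0.00108 V = 1.080 mV.

1.080 mV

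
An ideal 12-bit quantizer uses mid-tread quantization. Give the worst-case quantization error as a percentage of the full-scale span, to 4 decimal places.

0.0122 %

Rounding → worst-case error = ½ LSB = V_FS/2^13, so 100/8192 = 0.012207 % of full scale.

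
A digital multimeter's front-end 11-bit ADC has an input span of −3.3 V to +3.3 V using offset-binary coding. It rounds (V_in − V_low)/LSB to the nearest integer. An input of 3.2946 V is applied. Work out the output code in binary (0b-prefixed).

Full-scale span = 6.6 V; LSB = 6.6/2^11 = 3.223 mV.
(3.2946 − (−3.3)) / 0.00322266 = 2046.324 LSBs.
So the output code is 2046.
In binary (0b-prefixed): 0b11111111110.

code 0b11111111110 (decimal 2046)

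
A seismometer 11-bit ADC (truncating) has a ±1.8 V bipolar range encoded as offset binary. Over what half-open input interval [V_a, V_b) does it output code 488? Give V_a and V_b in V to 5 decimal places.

LSB = 3.6/2^11 = 1.758 mV.
V_a = V_low + 488·LSB = -0.942187 V; V_b = V_low + 489·LSB = -0.94043 V.

[-0.94219 V, -0.94043 V)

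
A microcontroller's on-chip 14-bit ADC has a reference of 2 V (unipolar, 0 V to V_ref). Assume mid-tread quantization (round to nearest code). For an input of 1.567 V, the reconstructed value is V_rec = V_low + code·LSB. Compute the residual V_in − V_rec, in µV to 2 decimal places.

LSB = 2/2^14 = 122.07 µV.
(V_in − V_low)/LSB = (1.567 − 0)/0.00012207 = 12836.8640 → code 12837 (round).
V_rec = 0 + 12837·0.00012207 = 1.5670166 V.
Difference: -1.66016e-05 V → -16.60 µV.

-16.60 µV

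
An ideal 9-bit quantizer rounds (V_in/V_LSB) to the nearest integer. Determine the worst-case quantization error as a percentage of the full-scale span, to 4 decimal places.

Rounding → worst-case error = ½ LSB = V_FS/2^10, so 100/1024 = 0.0976562 % of full scale.

0.0977 %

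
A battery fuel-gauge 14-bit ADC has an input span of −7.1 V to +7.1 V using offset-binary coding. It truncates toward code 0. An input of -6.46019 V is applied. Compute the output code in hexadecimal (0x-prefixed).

LSB = 14.2 V / 16384 = 0.867 mV.
(-6.46019 − (−7.1)) / 0.000866699 = 738.215 LSBs.
So the output code is 738.
In hexadecimal (0x-prefixed): 0x2E2.

code 0x2E2 (decimal 738)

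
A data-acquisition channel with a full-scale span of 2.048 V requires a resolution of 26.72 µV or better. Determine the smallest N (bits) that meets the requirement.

17 bits

Number of steps required ≥ 2.048 V / 26.72 µV = 76646.71.
Need 2^N ≥ 76646.71; 2^16 = 65536, 2^17 = 131072.
Minimum N = 17.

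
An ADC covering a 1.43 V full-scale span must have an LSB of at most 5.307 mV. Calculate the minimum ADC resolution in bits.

Number of steps required ≥ 1.43 V / 5.307 mV = 269.46.
Need 2^N ≥ 269.46; 2^8 = 256, 2^9 = 512.
Minimum N = 9.

9 bits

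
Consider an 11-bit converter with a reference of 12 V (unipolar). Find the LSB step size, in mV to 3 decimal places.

Full-scale span = 12 V.
LSB = 12 / 2^11 = 12 / 2048 = 0.00585938 V = 5.859 mV.

5.859 mV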